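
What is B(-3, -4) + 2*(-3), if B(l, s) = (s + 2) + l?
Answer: -11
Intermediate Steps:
B(l, s) = 2 + l + s (B(l, s) = (2 + s) + l = 2 + l + s)
B(-3, -4) + 2*(-3) = (2 - 3 - 4) + 2*(-3) = -5 - 6 = -11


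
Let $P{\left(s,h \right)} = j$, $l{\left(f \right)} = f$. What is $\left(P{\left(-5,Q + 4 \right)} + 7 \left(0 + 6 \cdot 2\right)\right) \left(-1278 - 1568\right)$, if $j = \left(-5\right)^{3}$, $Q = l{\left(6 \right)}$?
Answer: $116686$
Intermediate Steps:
$Q = 6$
$j = -125$
$P{\left(s,h \right)} = -125$
$\left(P{\left(-5,Q + 4 \right)} + 7 \left(0 + 6 \cdot 2\right)\right) \left(-1278 - 1568\right) = \left(-125 + 7 \left(0 + 6 \cdot 2\right)\right) \left(-1278 - 1568\right) = \left(-125 + 7 \left(0 + 12\right)\right) \left(-2846\right) = \left(-125 + 7 \cdot 12\right) \left(-2846\right) = \left(-125 + 84\right) \left(-2846\right) = \left(-41\right) \left(-2846\right) = 116686$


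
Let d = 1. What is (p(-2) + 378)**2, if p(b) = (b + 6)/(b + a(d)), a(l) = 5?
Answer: 1295044/9 ≈ 1.4389e+5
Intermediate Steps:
p(b) = (6 + b)/(5 + b) (p(b) = (b + 6)/(b + 5) = (6 + b)/(5 + b))
(p(-2) + 378)**2 = ((6 - 2)/(5 - 2) + 378)**2 = (4/3 + 378)**2 = (1138/3)**2 = 1295044/9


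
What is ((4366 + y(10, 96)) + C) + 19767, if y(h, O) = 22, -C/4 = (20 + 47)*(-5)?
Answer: 25495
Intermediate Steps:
C = 1340 (C = -4*(20 + 47)*(-5) = -268*(-5) = -4*(-335) = 1340)
((4366 + y(10, 96)) + C) + 19767 = ((4366 + 22) + 1340) + 19767 = (4388 + 1340) + 19767 = 5728 + 19767 = 25495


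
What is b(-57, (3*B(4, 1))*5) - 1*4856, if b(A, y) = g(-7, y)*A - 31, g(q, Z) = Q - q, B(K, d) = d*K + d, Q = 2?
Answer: -5400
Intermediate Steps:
B(K, d) = d + K*d (B(K, d) = K*d + d = d + K*d)
g(q, Z) = 2 - q
b(A, y) = -31 + 9*A (b(A, y) = (2 - 1*(-7))*A - 31 = (2 + 7)*A - 31 = 9*A - 31 = -31 + 9*A)
b(-57, (3*B(4, 1))*5) - 1*4856 = (-31 + 9*(-57)) - 1*4856 = (-31 - 513) - 4856 = -544 - 4856 = -5400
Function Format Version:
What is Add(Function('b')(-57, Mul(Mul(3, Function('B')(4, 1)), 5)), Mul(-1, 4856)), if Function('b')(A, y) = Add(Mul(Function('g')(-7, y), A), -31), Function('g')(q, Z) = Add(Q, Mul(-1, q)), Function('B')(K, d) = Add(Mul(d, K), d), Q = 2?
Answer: -5400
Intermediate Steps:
Function('B')(K, d) = Add(d, Mul(K, d)) (Function('B')(K, d) = Add(Mul(K, d), d) = Add(d, Mul(K, d)))
Function('g')(q, Z) = Add(2, Mul(-1, q))
Function('b')(A, y) = Add(-31, Mul(9, A)) (Function('b')(A, y) = Add(Mul(Add(2, Mul(-1, -7)), A), -31) = Add(Mul(Add(2, 7), A), -31) = Add(Mul(9, A), -31) = Add(-31, Mul(9, A)))
Add(Function('b')(-57, Mul(Mul(3, Function('B')(4, 1)), 5)), Mul(-1, 4856)) = Add(Add(-31, Mul(9, -57)), Mul(-1, 4856)) = Add(Add(-31, -513), -4856) = Add(-544, -4856) = -5400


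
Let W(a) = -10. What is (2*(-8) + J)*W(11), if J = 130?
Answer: -1140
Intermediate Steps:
(2*(-8) + J)*W(11) = (2*(-8) + 130)*(-10) = (-16 + 130)*(-10) = 114*(-10) = -1140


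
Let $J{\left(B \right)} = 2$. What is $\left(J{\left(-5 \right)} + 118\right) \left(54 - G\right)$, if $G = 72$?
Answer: $-2160$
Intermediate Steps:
$\left(J{\left(-5 \right)} + 118\right) \left(54 - G\right) = \left(2 + 118\right) \left(54 - 72\right) = 120 \left(54 - 72\right) = 120 \left(-18\right) = -2160$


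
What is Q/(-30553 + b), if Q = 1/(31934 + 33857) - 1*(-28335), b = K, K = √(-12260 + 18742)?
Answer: -56956535536258/61414538402657 - 1864187986*√6482/61414538402657 ≈ -0.92986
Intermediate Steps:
K = √6482 ≈ 80.511
b = √6482 ≈ 80.511
Q = 1864187986/65791 (Q = 1/65791 + 28335 = 1864187986/65791 ≈ 28335.)
Q/(-30553 + b) = 1864187986/(65791*(-30553 + √6482))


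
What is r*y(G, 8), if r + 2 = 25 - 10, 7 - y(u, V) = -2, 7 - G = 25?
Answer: 117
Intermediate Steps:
G = -18 (G = 7 - 1*25 = 7 - 25 = -18)
y(u, V) = 9 (y(u, V) = 7 - 1*(-2) = 7 + 2 = 9)
r = 13 (r = -2 + (25 - 10) = -2 + 15 = 13)
r*y(G, 8) = 13*9 = 117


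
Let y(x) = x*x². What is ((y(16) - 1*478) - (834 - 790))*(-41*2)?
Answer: -293068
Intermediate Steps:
y(x) = x³
((y(16) - 1*478) - (834 - 790))*(-41*2) = ((16³ - 1*478) - (834 - 790))*(-41*2) = ((4096 - 478) - 1*44)*(-82) = (3618 - 44)*(-82) = 3574*(-82) = -293068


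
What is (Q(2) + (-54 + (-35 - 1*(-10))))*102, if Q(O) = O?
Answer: -7854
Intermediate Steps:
(Q(2) + (-54 + (-35 - 1*(-10))))*102 = (2 + (-54 + (-35 - 1*(-10))))*102 = (2 + (-54 + (-35 + 10)))*102 = (2 + (-54 - 25))*102 = (2 - 79)*102 = -77*102 = -7854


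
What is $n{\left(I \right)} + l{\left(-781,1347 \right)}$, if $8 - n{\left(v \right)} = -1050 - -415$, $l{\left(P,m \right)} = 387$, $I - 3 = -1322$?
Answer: $1030$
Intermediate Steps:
$I = -1319$ ($I = 3 - 1322 = -1319$)
$n{\left(v \right)} = 643$ ($n{\left(v \right)} = 8 - \left(-1050 - -415\right) = 8 - \left(-1050 + 415\right) = 8 - -635 = 8 + 635 = 643$)
$n{\left(I \right)} + l{\left(-781,1347 \right)} = 643 + 387 = 1030$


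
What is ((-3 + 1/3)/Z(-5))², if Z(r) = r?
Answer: 64/225 ≈ 0.28444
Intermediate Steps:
((-3 + 1/3)/Z(-5))² = ((-3 + 1/3)/(-5))² = ((-3 + ⅓)*(-⅕))² = (-8/3*(-⅕))² = (8/15)² = 64/225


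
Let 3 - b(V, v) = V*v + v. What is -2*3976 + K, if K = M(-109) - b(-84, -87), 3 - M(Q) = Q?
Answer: -622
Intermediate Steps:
M(Q) = 3 - Q
b(V, v) = 3 - v - V*v (b(V, v) = 3 - (V*v + v) = 3 - (v + V*v) = 3 + (-v - V*v) = 3 - v - V*v)
K = 7330 (K = (3 - 1*(-109)) - (3 - 1*(-87) - 1*(-84)*(-87)) = (3 + 109) - (3 + 87 - 7308) = 112 - 1*(-7218) = 112 + 7218 = 7330)
-2*3976 + K = -2*3976 + 7330 = -7952 + 7330 = -622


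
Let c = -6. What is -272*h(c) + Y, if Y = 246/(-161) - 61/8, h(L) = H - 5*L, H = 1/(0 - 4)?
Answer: -10434285/1288 ≈ -8101.2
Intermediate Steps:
H = -¼ (H = 1/(-4) = -¼ ≈ -0.25000)
h(L) = -¼ - 5*L
Y = -11789/1288 (Y = 246*(-1/161) - 61*⅛ = -246/161 - 61/8 = -11789/1288 ≈ -9.1530)
-272*h(c) + Y = -272*(-¼ - 5*(-6)) - 11789/1288 = -272*(-¼ + 30) - 11789/1288 = -272*119/4 - 11789/1288 = -8092 - 11789/1288 = -10434285/1288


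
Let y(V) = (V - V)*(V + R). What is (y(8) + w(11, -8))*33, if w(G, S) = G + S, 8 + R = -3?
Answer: 99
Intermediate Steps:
R = -11 (R = -8 - 3 = -11)
y(V) = 0 (y(V) = (V - V)*(V - 11) = 0*(-11 + V) = 0)
(y(8) + w(11, -8))*33 = (0 + (11 - 8))*33 = (0 + 3)*33 = 3*33 = 99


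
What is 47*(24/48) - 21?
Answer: 5/2 ≈ 2.5000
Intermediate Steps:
47*(24/48) - 21 = 47*(24*(1/48)) - 21 = 47*(1/2) - 21 = 47/2 - 21 = 5/2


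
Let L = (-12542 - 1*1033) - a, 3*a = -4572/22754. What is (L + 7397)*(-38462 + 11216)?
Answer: 1915021728624/11377 ≈ 1.6832e+8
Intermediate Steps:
a = -762/11377 (a = (-4572/22754)/3 = (-4572*1/22754)/3 = (⅓)*(-2286/11377) = -762/11377 ≈ -0.066977)
L = -154442013/11377 (L = (-12542 - 1*1033) - 1*(-762/11377) = (-12542 - 1033) + 762/11377 = -13575 + 762/11377 = -154442013/11377 ≈ -13575.)
(L + 7397)*(-38462 + 11216) = (-154442013/11377 + 7397)*(-38462 + 11216) = -70286344/11377*(-27246) = 1915021728624/11377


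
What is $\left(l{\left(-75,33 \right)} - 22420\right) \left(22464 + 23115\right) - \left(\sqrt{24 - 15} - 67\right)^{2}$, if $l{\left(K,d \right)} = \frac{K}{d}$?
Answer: $- \frac{11241877511}{11} \approx -1.022 \cdot 10^{9}$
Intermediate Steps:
$\left(l{\left(-75,33 \right)} - 22420\right) \left(22464 + 23115\right) - \left(\sqrt{24 - 15} - 67\right)^{2} = \left(- \frac{75}{33} - 22420\right) \left(22464 + 23115\right) - \left(\sqrt{24 - 15} - 67\right)^{2} = \left(\left(-75\right) \frac{1}{33} - 22420\right) 45579 - \left(\sqrt{9} - 67\right)^{2} = \left(- \frac{25}{11} - 22420\right) 45579 - \left(3 - 67\right)^{2} = \left(- \frac{246645}{11}\right) 45579 - \left(-64\right)^{2} = - \frac{11241832455}{11} - 4096 = - \frac{11241877511}{11}$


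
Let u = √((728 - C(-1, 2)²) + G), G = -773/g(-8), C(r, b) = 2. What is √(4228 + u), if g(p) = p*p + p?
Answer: √(828688 + 63*√6874)/14 ≈ 65.228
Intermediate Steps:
g(p) = p + p² (g(p) = p² + p = p + p²)
G = -773/56 (G = -773*(-1/(8*(1 - 8))) = -773/((-8*(-7))) = -773/56 ≈ -13.804)
u = 9*√6874/28 (u = √((728 - 1*2²) - 773/56) = √((728 - 1*4) - 773/56) = √((728 - 4) - 773/56) = √(724 - 773/56) = √(39771/56) = 9*√6874/28 ≈ 26.650)
√(4228 + u) = √(4228 + 9*√6874/28)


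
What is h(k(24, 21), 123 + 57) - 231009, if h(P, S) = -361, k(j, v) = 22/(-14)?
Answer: -231370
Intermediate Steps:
k(j, v) = -11/7 (k(j, v) = 22*(-1/14) = -11/7)
h(k(24, 21), 123 + 57) - 231009 = -361 - 231009 = -231370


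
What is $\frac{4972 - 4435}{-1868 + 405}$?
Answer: $- \frac{537}{1463} \approx -0.36705$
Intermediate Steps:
$\frac{4972 - 4435}{-1868 + 405} = \frac{537}{-1463} = 537 \left(- \frac{1}{1463}\right) = - \frac{537}{1463}$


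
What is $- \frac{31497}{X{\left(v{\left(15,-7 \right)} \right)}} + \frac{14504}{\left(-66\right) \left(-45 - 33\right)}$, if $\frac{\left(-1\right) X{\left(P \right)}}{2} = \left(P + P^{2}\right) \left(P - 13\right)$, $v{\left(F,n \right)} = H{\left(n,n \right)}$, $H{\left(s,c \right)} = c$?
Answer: $- \frac{11481653}{720720} \approx -15.931$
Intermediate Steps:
$v{\left(F,n \right)} = n$
$X{\left(P \right)} = - 2 \left(-13 + P\right) \left(P + P^{2}\right)$ ($X{\left(P \right)} = - 2 \left(P + P^{2}\right) \left(P - 13\right) = - 2 \left(P + P^{2}\right) \left(-13 + P\right) = - 2 \left(-13 + P\right) \left(P + P^{2}\right)$)
$- \frac{31497}{X{\left(v{\left(15,-7 \right)} \right)}} + \frac{14504}{\left(-66\right) \left(-45 - 33\right)} = - \frac{31497}{2 \left(-7\right) \left(13 - \left(-7\right)^{2} + 12 \left(-7\right)\right)} + \frac{14504}{\left(-66\right) \left(-45 - 33\right)} = - \frac{31497}{2 \left(-7\right) \left(13 - 49 - 84\right)} + \frac{14504}{\left(-66\right) \left(-78\right)} = - \frac{31497}{2 \left(-7\right) \left(13 - 49 - 84\right)} + \frac{14504}{5148} = - \frac{31497}{2 \left(-7\right) \left(-120\right)} + 14504 \cdot \frac{1}{5148} = - \frac{31497}{1680} + \frac{3626}{1287} = \left(-31497\right) \frac{1}{1680} + \frac{3626}{1287} = - \frac{10499}{560} + \frac{3626}{1287} = - \frac{11481653}{720720}$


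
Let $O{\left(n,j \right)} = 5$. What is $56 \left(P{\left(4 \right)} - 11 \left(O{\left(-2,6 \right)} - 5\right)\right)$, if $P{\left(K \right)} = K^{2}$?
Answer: $896$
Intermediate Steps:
$56 \left(P{\left(4 \right)} - 11 \left(O{\left(-2,6 \right)} - 5\right)\right) = 56 \left(4^{2} - 11 \left(5 - 5\right)\right) = 56 \left(16 - 0\right) = 56 \left(16 + 0\right) = 56 \cdot 16 = 896$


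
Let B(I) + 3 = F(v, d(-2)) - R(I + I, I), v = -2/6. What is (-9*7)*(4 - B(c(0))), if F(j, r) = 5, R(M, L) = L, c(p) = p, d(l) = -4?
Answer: -126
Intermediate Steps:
v = -⅓ (v = -2*⅙ = -⅓ ≈ -0.33333)
B(I) = 2 - I (B(I) = -3 + (5 - I) = 2 - I)
(-9*7)*(4 - B(c(0))) = (-9*7)*(4 - (2 - 1*0)) = -63*(4 - (2 + 0)) = -63*(4 - 1*2) = -63*(4 - 2) = -63*2 = -126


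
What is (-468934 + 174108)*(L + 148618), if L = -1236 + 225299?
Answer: -109876048506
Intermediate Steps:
L = 224063
(-468934 + 174108)*(L + 148618) = (-468934 + 174108)*(224063 + 148618) = -294826*372681 = -109876048506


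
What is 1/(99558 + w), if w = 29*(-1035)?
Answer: 1/69543 ≈ 1.4380e-5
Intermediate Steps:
w = -30015
1/(99558 + w) = 1/(99558 - 30015) = 1/69543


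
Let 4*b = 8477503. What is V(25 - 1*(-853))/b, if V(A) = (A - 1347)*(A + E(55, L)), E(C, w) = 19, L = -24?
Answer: -1682772/8477503 ≈ -0.19850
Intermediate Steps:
b = 8477503/4 (b = (¼)*8477503 = 8477503/4 ≈ 2.1194e+6)
V(A) = (-1347 + A)*(19 + A) (V(A) = (A - 1347)*(A + 19) = (-1347 + A)*(19 + A))
V(25 - 1*(-853))/b = (-25593 + (25 - 1*(-853))² - 1328*(25 - 1*(-853)))/(8477503/4) = (-25593 + (25 + 853)² - 1328*(25 + 853))*(4/8477503) = (-25593 + 878² - 1328*878)*(4/8477503) = (-25593 + 770884 - 1165984)*(4/8477503) = -420693*4/8477503 = -1682772/8477503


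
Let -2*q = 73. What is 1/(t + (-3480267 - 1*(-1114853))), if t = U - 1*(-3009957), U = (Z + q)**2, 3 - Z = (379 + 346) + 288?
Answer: 4/6958821 ≈ 5.7481e-7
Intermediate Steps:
q = -73/2 (q = -1/2*73 = -73/2 ≈ -36.500)
Z = -1010 (Z = 3 - ((379 + 346) + 288) = 3 - (725 + 288) = 3 - 1*1013 = 3 - 1013 = -1010)
U = 4380649/4 (U = (-1010 - 73/2)**2 = (-2093/2)**2 = 4380649/4 ≈ 1.0952e+6)
t = 16420477/4 (t = 4380649/4 - 1*(-3009957) = 4380649/4 + 3009957 = 16420477/4 ≈ 4.1051e+6)
1/(t + (-3480267 - 1*(-1114853))) = 1/(16420477/4 + (-3480267 - 1*(-1114853))) = 1/(16420477/4 + (-3480267 + 1114853)) = 1/(16420477/4 - 2365414) = 1/(6958821/4) = 4/6958821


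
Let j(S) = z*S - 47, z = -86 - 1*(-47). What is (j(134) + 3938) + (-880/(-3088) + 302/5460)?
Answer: -703218857/526890 ≈ -1334.7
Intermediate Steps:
z = -39 (z = -86 + 47 = -39)
j(S) = -47 - 39*S (j(S) = -39*S - 47 = -47 - 39*S)
(j(134) + 3938) + (-880/(-3088) + 302/5460) = ((-47 - 39*134) + 3938) + (-880/(-3088) + 302/5460) = ((-47 - 5226) + 3938) + (-880*(-1/3088) + 302*(1/5460)) = (-5273 + 3938) + (55/193 + 151/2730) = -1335 + 179293/526890 = -703218857/526890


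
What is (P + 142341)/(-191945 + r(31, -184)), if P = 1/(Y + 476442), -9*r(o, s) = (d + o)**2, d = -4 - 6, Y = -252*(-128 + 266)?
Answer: -62867180107/84797222004 ≈ -0.74138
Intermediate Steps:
Y = -34776 (Y = -252*138 = -34776)
d = -10
r(o, s) = -(-10 + o)**2/9
P = 1/441666 (P = 1/(-34776 + 476442) = 1/441666 ≈ 2.2642e-6)
(P + 142341)/(-191945 + r(31, -184)) = (1/441666 + 142341)/(-191945 - (-10 + 31)**2/9) = 62867180107/(441666*(-191945 - 1/9*21**2)) = 62867180107/(441666*(-191945 - 1/9*441)) = 62867180107/(441666*(-191945 - 49)) = (62867180107/441666)/(-191994) = (62867180107/441666)*(-1/191994) = -62867180107/84797222004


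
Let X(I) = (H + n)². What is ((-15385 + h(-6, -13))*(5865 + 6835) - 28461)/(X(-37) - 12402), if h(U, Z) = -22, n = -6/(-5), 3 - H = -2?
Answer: 4892434025/309089 ≈ 15829.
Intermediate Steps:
H = 5 (H = 3 - 1*(-2) = 3 + 2 = 5)
n = 6/5 (n = -6*(-⅕) = 6/5 ≈ 1.2000)
X(I) = 961/25 (X(I) = (5 + 6/5)² = (31/5)² = 961/25)
((-15385 + h(-6, -13))*(5865 + 6835) - 28461)/(X(-37) - 12402) = ((-15385 - 22)*(5865 + 6835) - 28461)/(961/25 - 12402) = (-15407*12700 - 28461)/(-309089/25) = (-195668900 - 28461)*(-25/309089) = -195697361*(-25/309089) = 4892434025/309089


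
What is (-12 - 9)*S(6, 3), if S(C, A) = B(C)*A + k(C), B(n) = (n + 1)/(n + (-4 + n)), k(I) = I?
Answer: -1449/8 ≈ -181.13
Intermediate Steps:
B(n) = (1 + n)/(-4 + 2*n)
S(C, A) = C + A*(1 + C)/(2*(-2 + C)) (S(C, A) = ((1 + C)/(2*(-2 + C)))*A + C = A*(1 + C)/(2*(-2 + C)) + C = C + A*(1 + C)/(2*(-2 + C)))
(-12 - 9)*S(6, 3) = (-12 - 9)*((6*(-2 + 6) + (½)*3*(1 + 6))/(-2 + 6)) = -21*(6*4 + (½)*3*7)/4 = -21*(24 + 21/2)/4 = -21*69/(4*2) = -21*69/8 = -1449/8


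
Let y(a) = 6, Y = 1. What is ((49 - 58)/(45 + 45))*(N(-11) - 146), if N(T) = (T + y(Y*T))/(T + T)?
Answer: 3207/220 ≈ 14.577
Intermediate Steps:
N(T) = (6 + T)/(2*T) (N(T) = (T + 6)/(T + T) = (6 + T)/((2*T)) = (6 + T)*(1/(2*T)) = (6 + T)/(2*T))
((49 - 58)/(45 + 45))*(N(-11) - 146) = ((49 - 58)/(45 + 45))*((1/2)*(6 - 11)/(-11) - 146) = (-9/90)*((1/2)*(-1/11)*(-5) - 146) = (-9*1/90)*(5/22 - 146) = -1/10*(-3207/22) = 3207/220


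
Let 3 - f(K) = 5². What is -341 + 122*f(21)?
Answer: -3025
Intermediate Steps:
f(K) = -22 (f(K) = 3 - 1*5² = 3 - 1*25 = 3 - 25 = -22)
-341 + 122*f(21) = -341 + 122*(-22) = -341 - 2684 = -3025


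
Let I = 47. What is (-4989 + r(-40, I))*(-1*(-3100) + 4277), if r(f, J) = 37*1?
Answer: -36530904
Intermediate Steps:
r(f, J) = 37
(-4989 + r(-40, I))*(-1*(-3100) + 4277) = (-4989 + 37)*(-1*(-3100) + 4277) = -4952*(3100 + 4277) = -4952*7377 = -36530904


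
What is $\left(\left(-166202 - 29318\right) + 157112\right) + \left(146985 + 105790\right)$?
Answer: $214367$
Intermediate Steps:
$\left(\left(-166202 - 29318\right) + 157112\right) + \left(146985 + 105790\right) = \left(-195520 + 157112\right) + 252775 = -38408 + 252775 = 214367$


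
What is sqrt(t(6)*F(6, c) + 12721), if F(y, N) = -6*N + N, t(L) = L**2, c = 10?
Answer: sqrt(10921) ≈ 104.50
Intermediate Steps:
F(y, N) = -5*N
sqrt(t(6)*F(6, c) + 12721) = sqrt(6**2*(-5*10) + 12721) = sqrt(36*(-50) + 12721) = sqrt(-1800 + 12721) = sqrt(10921)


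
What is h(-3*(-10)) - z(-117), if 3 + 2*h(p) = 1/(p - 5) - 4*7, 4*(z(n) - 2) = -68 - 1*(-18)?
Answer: -249/50 ≈ -4.9800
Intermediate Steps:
z(n) = -21/2 (z(n) = 2 + (-68 - 1*(-18))/4 = 2 + (-68 + 18)/4 = 2 + (¼)*(-50) = 2 - 25/2 = -21/2)
h(p) = -31/2 + 1/(2*(-5 + p)) (h(p) = -3/2 + (1/(p - 5) - 4*7)/2 = -3/2 + (1/(-5 + p) - 28)/2 = -3/2 + (-28 + 1/(-5 + p))/2 = -3/2 + (-14 + 1/(2*(-5 + p))) = -31/2 + 1/(2*(-5 + p)))
h(-3*(-10)) - z(-117) = (156 - (-93)*(-10))/(2*(-5 - 3*(-10))) - 1*(-21/2) = (156 - 31*30)/(2*(-5 + 30)) + 21/2 = (½)*(156 - 930)/25 + 21/2 = (½)*(1/25)*(-774) + 21/2 = -387/25 + 21/2 = -249/50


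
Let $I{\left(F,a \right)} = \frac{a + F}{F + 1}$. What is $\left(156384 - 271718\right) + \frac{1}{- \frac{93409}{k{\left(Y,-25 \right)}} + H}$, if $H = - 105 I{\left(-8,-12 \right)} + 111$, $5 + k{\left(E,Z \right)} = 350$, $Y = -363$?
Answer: $- \frac{18293587421}{158614} \approx -1.1533 \cdot 10^{5}$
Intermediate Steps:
$k{\left(E,Z \right)} = 345$ ($k{\left(E,Z \right)} = -5 + 350 = 345$)
$I{\left(F,a \right)} = \frac{F + a}{1 + F}$
$H = -189$ ($H = - 105 \frac{-8 - 12}{1 - 8} + 111 = - 105 \frac{1}{-7} \left(-20\right) + 111 = - 105 \left(\left(- \frac{1}{7}\right) \left(-20\right)\right) + 111 = \left(-105\right) \frac{20}{7} + 111 = -300 + 111 = -189$)
$\left(156384 - 271718\right) + \frac{1}{- \frac{93409}{k{\left(Y,-25 \right)}} + H} = \left(156384 - 271718\right) + \frac{1}{- \frac{93409}{345} - 189} = -115334 + \frac{1}{\left(-93409\right) \frac{1}{345} - 189} = -115334 + \frac{1}{- \frac{93409}{345} - 189} = -115334 + \frac{1}{- \frac{158614}{345}} = -115334 - \frac{345}{158614} = - \frac{18293587421}{158614}$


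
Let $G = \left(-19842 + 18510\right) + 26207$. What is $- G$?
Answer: $-24875$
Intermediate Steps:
$G = 24875$ ($G = -1332 + 26207 = 24875$)
$- G = \left(-1\right) 24875 = -24875$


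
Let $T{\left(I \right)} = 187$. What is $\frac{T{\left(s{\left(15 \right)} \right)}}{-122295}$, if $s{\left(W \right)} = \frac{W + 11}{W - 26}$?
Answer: $- \frac{187}{122295} \approx -0.0015291$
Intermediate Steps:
$s{\left(W \right)} = \frac{11 + W}{-26 + W}$
$\frac{T{\left(s{\left(15 \right)} \right)}}{-122295} = \frac{187}{-122295} = 187 \left(- \frac{1}{122295}\right) = - \frac{187}{122295}$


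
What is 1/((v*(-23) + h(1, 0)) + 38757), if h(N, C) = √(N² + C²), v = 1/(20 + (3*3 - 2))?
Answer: 27/1046443 ≈ 2.5802e-5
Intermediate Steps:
v = 1/27 (v = 1/(20 + (9 - 2)) = 1/(20 + 7) = 1/27 ≈ 0.037037)
h(N, C) = √(C² + N²)
1/((v*(-23) + h(1, 0)) + 38757) = 1/(((1/27)*(-23) + √(0² + 1²)) + 38757) = 1/((-23/27 + √(0 + 1)) + 38757) = 1/((-23/27 + √1) + 38757) = 1/((-23/27 + 1) + 38757) = 1/(4/27 + 38757) = 1/(1046443/27) = 27/1046443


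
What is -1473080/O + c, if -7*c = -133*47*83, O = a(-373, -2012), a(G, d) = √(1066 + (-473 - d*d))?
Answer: 74119 + 1473080*I*√4047551/4047551 ≈ 74119.0 + 732.2*I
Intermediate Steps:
a(G, d) = √(593 - d²) (a(G, d) = √(1066 + (-473 - d²)) = √(593 - d²))
O = I*√4047551 (O = √(593 - 1*(-2012)²) = √(593 - 1*4048144) = √(593 - 4048144) = √(-4047551) = I*√4047551 ≈ 2011.9*I)
c = 74119 (c = -(-133*47)*83/7 = -(-893)*83 = -⅐*(-518833) = 74119)
-1473080/O + c = -1473080*(-I*√4047551/4047551) + 74119 = -(-1473080)*I*√4047551/4047551 + 74119 = 1473080*I*√4047551/4047551 + 74119 = 74119 + 1473080*I*√4047551/4047551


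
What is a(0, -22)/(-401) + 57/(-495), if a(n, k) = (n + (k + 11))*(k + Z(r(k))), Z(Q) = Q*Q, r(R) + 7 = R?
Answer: 1478866/66165 ≈ 22.351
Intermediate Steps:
r(R) = -7 + R
Z(Q) = Q²
a(n, k) = (k + (-7 + k)²)*(11 + k + n) (a(n, k) = (n + (k + 11))*(k + (-7 + k)²) = (n + (11 + k))*(k + (-7 + k)²) = (11 + k + n)*(k + (-7 + k)²) = (k + (-7 + k)²)*(11 + k + n))
a(0, -22)/(-401) + 57/(-495) = (539 + (-22)³ - 94*(-22) - 2*(-22)² + 49*0 + 0*(-22)² - 13*(-22)*0)/(-401) + 57/(-495) = (539 - 10648 + 2068 - 2*484 + 0 + 0*484 + 0)*(-1/401) + 57*(-1/495) = (539 - 10648 + 2068 - 968 + 0 + 0 + 0)*(-1/401) - 19/165 = -9009*(-1/401) - 19/165 = 9009/401 - 19/165 = 1478866/66165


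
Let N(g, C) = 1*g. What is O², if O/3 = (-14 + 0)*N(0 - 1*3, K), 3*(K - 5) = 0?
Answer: 15876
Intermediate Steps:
K = 5 (K = 5 + (⅓)*0 = 5 + 0 = 5)
N(g, C) = g
O = 126 (O = 3*((-14 + 0)*(0 - 1*3)) = 3*(-14*(0 - 3)) = 3*(-14*(-3)) = 3*42 = 126)
O² = 126² = 15876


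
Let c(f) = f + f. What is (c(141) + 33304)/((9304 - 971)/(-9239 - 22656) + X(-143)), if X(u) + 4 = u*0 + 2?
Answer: -1071225470/72123 ≈ -14853.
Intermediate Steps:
X(u) = -2 (X(u) = -4 + (u*0 + 2) = -4 + (0 + 2) = -4 + 2 = -2)
c(f) = 2*f
(c(141) + 33304)/((9304 - 971)/(-9239 - 22656) + X(-143)) = (2*141 + 33304)/((9304 - 971)/(-9239 - 22656) - 2) = (282 + 33304)/(8333/(-31895) - 2) = 33586/(8333*(-1/31895) - 2) = 33586/(-8333/31895 - 2) = 33586/(-72123/31895) = 33586*(-31895/72123) = -1071225470/72123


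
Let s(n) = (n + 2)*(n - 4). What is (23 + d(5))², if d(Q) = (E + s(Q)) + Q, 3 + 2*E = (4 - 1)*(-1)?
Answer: 1024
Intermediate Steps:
E = -3 (E = -3/2 + ((4 - 1)*(-1))/2 = -3/2 + (3*(-1))/2 = -3/2 + (½)*(-3) = -3/2 - 3/2 = -3)
s(n) = (-4 + n)*(2 + n) (s(n) = (2 + n)*(-4 + n) = (-4 + n)*(2 + n))
d(Q) = -11 + Q² - Q (d(Q) = (-3 + (-8 + Q² - 2*Q)) + Q = (-11 + Q² - 2*Q) + Q = -11 + Q² - Q)
(23 + d(5))² = (23 + (-11 + 5² - 1*5))² = (23 + (-11 + 25 - 5))² = (23 + 9)² = 32² = 1024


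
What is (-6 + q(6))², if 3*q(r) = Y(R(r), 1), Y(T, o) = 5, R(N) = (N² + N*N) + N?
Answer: 169/9 ≈ 18.778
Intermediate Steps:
R(N) = N + 2*N² (R(N) = (N² + N²) + N = 2*N² + N = N + 2*N²)
q(r) = 5/3 (q(r) = (⅓)*5 = 5/3)
(-6 + q(6))² = (-6 + 5/3)² = (-13/3)² = 169/9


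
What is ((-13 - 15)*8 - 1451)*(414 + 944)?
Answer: -2274650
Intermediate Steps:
((-13 - 15)*8 - 1451)*(414 + 944) = (-28*8 - 1451)*1358 = (-224 - 1451)*1358 = -1675*1358 = -2274650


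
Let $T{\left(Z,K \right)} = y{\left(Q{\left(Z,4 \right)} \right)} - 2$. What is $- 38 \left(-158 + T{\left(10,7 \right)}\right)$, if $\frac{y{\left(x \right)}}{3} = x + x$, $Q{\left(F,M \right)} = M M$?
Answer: $2432$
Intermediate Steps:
$Q{\left(F,M \right)} = M^{2}$
$y{\left(x \right)} = 6 x$ ($y{\left(x \right)} = 3 \left(x + x\right) = 3 \cdot 2 x = 6 x$)
$T{\left(Z,K \right)} = 94$ ($T{\left(Z,K \right)} = 6 \cdot 4^{2} - 2 = 6 \cdot 16 - 2 = 96 - 2 = 94$)
$- 38 \left(-158 + T{\left(10,7 \right)}\right) = - 38 \left(-158 + 94\right) = \left(-38\right) \left(-64\right) = 2432$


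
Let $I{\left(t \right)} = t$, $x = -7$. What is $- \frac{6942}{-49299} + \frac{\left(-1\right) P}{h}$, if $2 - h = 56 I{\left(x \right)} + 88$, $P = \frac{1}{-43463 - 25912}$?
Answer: $\frac{49123343933}{348852048750} \approx 0.14081$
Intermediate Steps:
$P = - \frac{1}{69375}$ ($P = \frac{1}{-69375} = - \frac{1}{69375} \approx -1.4414 \cdot 10^{-5}$)
$h = 306$ ($h = 2 - \left(56 \left(-7\right) + 88\right) = 2 - \left(-392 + 88\right) = 2 - -304 = 2 + 304 = 306$)
$- \frac{6942}{-49299} + \frac{\left(-1\right) P}{h} = - \frac{6942}{-49299} + \frac{\left(-1\right) \left(- \frac{1}{69375}\right)}{306} = \left(-6942\right) \left(- \frac{1}{49299}\right) + \frac{1}{69375} \cdot \frac{1}{306} = \frac{2314}{16433} + \frac{1}{21228750} = \frac{49123343933}{348852048750}$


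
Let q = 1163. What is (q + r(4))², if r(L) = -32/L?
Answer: 1334025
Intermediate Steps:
(q + r(4))² = (1163 - 32/4)² = (1163 - 32*¼)² = (1163 - 8)² = 1155² = 1334025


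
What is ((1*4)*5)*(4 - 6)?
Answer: -40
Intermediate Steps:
((1*4)*5)*(4 - 6) = (4*5)*(-2) = 20*(-2) = -40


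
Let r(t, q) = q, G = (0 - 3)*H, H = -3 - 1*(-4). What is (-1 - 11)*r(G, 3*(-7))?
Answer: 252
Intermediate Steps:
H = 1 (H = -3 + 4 = 1)
G = -3 (G = (0 - 3)*1 = -3*1 = -3)
(-1 - 11)*r(G, 3*(-7)) = (-1 - 11)*(3*(-7)) = -12*(-21) = 252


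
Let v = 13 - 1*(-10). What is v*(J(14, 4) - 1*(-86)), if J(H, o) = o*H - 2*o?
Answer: 3082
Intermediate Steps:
J(H, o) = -2*o + H*o (J(H, o) = H*o - 2*o = -2*o + H*o)
v = 23 (v = 13 + 10 = 23)
v*(J(14, 4) - 1*(-86)) = 23*(4*(-2 + 14) - 1*(-86)) = 23*(4*12 + 86) = 23*(48 + 86) = 23*134 = 3082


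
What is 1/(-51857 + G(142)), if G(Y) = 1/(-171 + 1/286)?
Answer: -48905/2536066871 ≈ -1.9284e-5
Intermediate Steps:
G(Y) = -286/48905 (G(Y) = 1/(-171 + 1/286) = 1/(-48905/286) = -286/48905)
1/(-51857 + G(142)) = 1/(-51857 - 286/48905) = 1/(-2536066871/48905) = -48905/2536066871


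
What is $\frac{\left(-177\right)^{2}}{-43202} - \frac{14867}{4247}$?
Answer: $- \frac{775338397}{183478894} \approx -4.2258$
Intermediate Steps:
$\frac{\left(-177\right)^{2}}{-43202} - \frac{14867}{4247} = 31329 \left(- \frac{1}{43202}\right) - \frac{14867}{4247} = - \frac{31329}{43202} - \frac{14867}{4247} = - \frac{775338397}{183478894}$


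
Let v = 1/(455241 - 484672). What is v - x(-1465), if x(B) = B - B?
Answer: -1/29431 ≈ -3.3978e-5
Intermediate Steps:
v = -1/29431 (v = 1/(-29431) = -1/29431 ≈ -3.3978e-5)
x(B) = 0
v - x(-1465) = -1/29431 - 1*0 = -1/29431 + 0 = -1/29431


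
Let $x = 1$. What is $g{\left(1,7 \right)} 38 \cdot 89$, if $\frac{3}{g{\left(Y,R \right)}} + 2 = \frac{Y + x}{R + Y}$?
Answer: $- \frac{40584}{7} \approx -5797.7$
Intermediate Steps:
$g{\left(Y,R \right)} = \frac{3}{-2 + \frac{1 + Y}{R + Y}}$ ($g{\left(Y,R \right)} = \frac{3}{-2 + \frac{Y + 1}{R + Y}} = \frac{3}{-2 + \frac{1 + Y}{R + Y}}$)
$g{\left(1,7 \right)} 38 \cdot 89 = \frac{3 \left(\left(-1\right) 7 - 1\right)}{-1 + 1 + 2 \cdot 7} \cdot 38 \cdot 89 = \frac{3 \left(-7 - 1\right)}{-1 + 1 + 14} \cdot 38 \cdot 89 = 3 \cdot \frac{1}{14} \left(-8\right) 38 \cdot 89 = \left(- \frac{12}{7}\right) 38 \cdot 89 = \left(- \frac{456}{7}\right) 89 = - \frac{40584}{7}$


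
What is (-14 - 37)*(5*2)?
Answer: -510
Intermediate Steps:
(-14 - 37)*(5*2) = -51*10 = -510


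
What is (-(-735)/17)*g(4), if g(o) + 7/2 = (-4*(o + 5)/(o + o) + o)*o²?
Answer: -16905/34 ≈ -497.21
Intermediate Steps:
g(o) = -7/2 + o²*(o - 2*(5 + o)/o) (g(o) = -7/2 + (-4*(o + 5)/(o + o) + o)*o² = -7/2 + (-4*(5 + o)/(2*o) + o)*o² = -7/2 + (-4*(5 + o)*1/(2*o) + o)*o² = -7/2 + (-2*(5 + o)/o + o)*o² = -7/2 + (o - 2*(5 + o)/o)*o² = -7/2 + o²*(o - 2*(5 + o)/o))
(-(-735)/17)*g(4) = (-(-735)/17)*(-7/2 + 4³ - 10*4 - 2*4²) = (-(-735)/17)*(-7/2 + 64 - 40 - 2*16) = (-21*(-35/17))*(-7/2 + 64 - 40 - 32) = (735/17)*(-23/2) = -16905/34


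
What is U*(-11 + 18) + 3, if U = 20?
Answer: 143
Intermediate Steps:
U*(-11 + 18) + 3 = 20*(-11 + 18) + 3 = 20*7 + 3 = 140 + 3 = 143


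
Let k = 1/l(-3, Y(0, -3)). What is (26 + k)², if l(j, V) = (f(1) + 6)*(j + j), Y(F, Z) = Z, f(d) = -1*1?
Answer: 606841/900 ≈ 674.27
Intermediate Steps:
f(d) = -1
l(j, V) = 10*j (l(j, V) = (-1 + 6)*(j + j) = 5*(2*j) = 10*j)
k = -1/30 (k = 1/(10*(-3)) = 1/(-30) = -1/30 ≈ -0.033333)
(26 + k)² = (26 - 1/30)² = (779/30)² = 606841/900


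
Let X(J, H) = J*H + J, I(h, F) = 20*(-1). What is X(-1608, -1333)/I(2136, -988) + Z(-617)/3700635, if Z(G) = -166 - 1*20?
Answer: -132103788038/1233545 ≈ -1.0709e+5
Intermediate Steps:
I(h, F) = -20
X(J, H) = J + H*J (X(J, H) = H*J + J = J + H*J)
Z(G) = -186 (Z(G) = -166 - 20 = -186)
X(-1608, -1333)/I(2136, -988) + Z(-617)/3700635 = -1608*(1 - 1333)/(-20) - 186/3700635 = -1608*(-1332)*(-1/20) - 186*1/3700635 = 2141856*(-1/20) - 62/1233545 = -535464/5 - 62/1233545 = -132103788038/1233545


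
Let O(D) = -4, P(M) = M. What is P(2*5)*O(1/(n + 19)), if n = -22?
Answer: -40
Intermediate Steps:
P(2*5)*O(1/(n + 19)) = (2*5)*(-4) = 10*(-4) = -40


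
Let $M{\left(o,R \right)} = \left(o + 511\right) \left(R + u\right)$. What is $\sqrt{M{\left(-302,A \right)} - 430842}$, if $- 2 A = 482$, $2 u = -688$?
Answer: $i \sqrt{553107} \approx 743.71 i$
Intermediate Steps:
$u = -344$ ($u = \frac{1}{2} \left(-688\right) = -344$)
$A = -241$ ($A = \left(- \frac{1}{2}\right) 482 = -241$)
$M{\left(o,R \right)} = \left(-344 + R\right) \left(511 + o\right)$ ($M{\left(o,R \right)} = \left(o + 511\right) \left(R - 344\right) = \left(511 + o\right) \left(-344 + R\right) = \left(-344 + R\right) \left(511 + o\right)$)
$\sqrt{M{\left(-302,A \right)} - 430842} = \sqrt{\left(-175784 - -103888 + 511 \left(-241\right) - -72782\right) - 430842} = \sqrt{\left(-175784 + 103888 - 123151 + 72782\right) - 430842} = \sqrt{-122265 - 430842} = \sqrt{-553107} = i \sqrt{553107}$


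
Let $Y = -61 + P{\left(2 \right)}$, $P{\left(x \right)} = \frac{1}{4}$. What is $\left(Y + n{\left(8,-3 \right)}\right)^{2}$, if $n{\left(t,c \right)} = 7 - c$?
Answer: $\frac{41209}{16} \approx 2575.6$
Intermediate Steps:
$P{\left(x \right)} = \frac{1}{4}$
$Y = - \frac{243}{4}$ ($Y = -61 + \frac{1}{4} = - \frac{243}{4} \approx -60.75$)
$\left(Y + n{\left(8,-3 \right)}\right)^{2} = \left(- \frac{243}{4} + \left(7 - -3\right)\right)^{2} = \left(- \frac{243}{4} + \left(7 + 3\right)\right)^{2} = \left(- \frac{243}{4} + 10\right)^{2} = \left(- \frac{203}{4}\right)^{2} = \frac{41209}{16}$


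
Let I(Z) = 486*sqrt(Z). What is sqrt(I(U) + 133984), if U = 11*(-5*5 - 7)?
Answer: 2*sqrt(33496 + 486*I*sqrt(22)) ≈ 366.25 + 12.448*I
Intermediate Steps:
U = -352 (U = 11*(-25 - 7) = 11*(-32) = -352)
sqrt(I(U) + 133984) = sqrt(486*sqrt(-352) + 133984) = sqrt(486*(4*I*sqrt(22)) + 133984) = sqrt(1944*I*sqrt(22) + 133984) = sqrt(133984 + 1944*I*sqrt(22))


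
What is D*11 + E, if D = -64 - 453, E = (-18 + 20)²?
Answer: -5683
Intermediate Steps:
E = 4 (E = 2² = 4)
D = -517
D*11 + E = -517*11 + 4 = -5687 + 4 = -5683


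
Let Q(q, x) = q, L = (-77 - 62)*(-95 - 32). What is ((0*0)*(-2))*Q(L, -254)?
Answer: 0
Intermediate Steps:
L = 17653 (L = -139*(-127) = 17653)
((0*0)*(-2))*Q(L, -254) = ((0*0)*(-2))*17653 = (0*(-2))*17653 = 0*17653 = 0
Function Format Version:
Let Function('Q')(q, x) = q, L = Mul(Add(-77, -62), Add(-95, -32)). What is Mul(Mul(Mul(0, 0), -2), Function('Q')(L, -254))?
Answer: 0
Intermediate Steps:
L = 17653 (L = Mul(-139, -127) = 17653)
Mul(Mul(Mul(0, 0), -2), Function('Q')(L, -254)) = Mul(Mul(Mul(0, 0), -2), 17653) = Mul(Mul(0, -2), 17653) = Mul(0, 17653) = 0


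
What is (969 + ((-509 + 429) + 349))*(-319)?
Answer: -394922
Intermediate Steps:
(969 + ((-509 + 429) + 349))*(-319) = (969 + (-80 + 349))*(-319) = (969 + 269)*(-319) = 1238*(-319) = -394922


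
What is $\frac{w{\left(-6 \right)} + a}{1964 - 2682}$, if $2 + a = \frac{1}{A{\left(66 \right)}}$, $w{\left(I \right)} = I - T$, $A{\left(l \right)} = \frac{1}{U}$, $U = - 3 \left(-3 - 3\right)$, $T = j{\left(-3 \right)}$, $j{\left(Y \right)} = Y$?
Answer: $- \frac{13}{718} \approx -0.018106$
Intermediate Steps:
$T = -3$
$U = 18$ ($U = \left(-3\right) \left(-6\right) = 18$)
$A{\left(l \right)} = \frac{1}{18}$
$w{\left(I \right)} = 3 + I$ ($w{\left(I \right)} = I - -3 = I + 3 = 3 + I$)
$a = 16$ ($a = -2 + \frac{1}{\frac{1}{18}} = -2 + 18 = 16$)
$\frac{w{\left(-6 \right)} + a}{1964 - 2682} = \frac{\left(3 - 6\right) + 16}{1964 - 2682} = \frac{-3 + 16}{-718} = 13 \left(- \frac{1}{718}\right) = - \frac{13}{718}$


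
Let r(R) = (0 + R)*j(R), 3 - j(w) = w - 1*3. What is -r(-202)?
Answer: 42016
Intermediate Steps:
j(w) = 6 - w (j(w) = 3 - (w - 1*3) = 3 - (w - 3) = 3 - (-3 + w) = 3 + (3 - w) = 6 - w)
r(R) = R*(6 - R) (r(R) = (0 + R)*(6 - R) = R*(6 - R))
-r(-202) = -(-202)*(6 - 1*(-202)) = -(-202)*(6 + 202) = -(-202)*208 = -1*(-42016) = 42016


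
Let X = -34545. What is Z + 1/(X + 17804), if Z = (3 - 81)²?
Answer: 101852243/16741 ≈ 6084.0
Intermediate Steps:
Z = 6084 (Z = (-78)² = 6084)
Z + 1/(X + 17804) = 6084 + 1/(-34545 + 17804) = 6084 + 1/(-16741) = 6084 - 1/16741 = 101852243/16741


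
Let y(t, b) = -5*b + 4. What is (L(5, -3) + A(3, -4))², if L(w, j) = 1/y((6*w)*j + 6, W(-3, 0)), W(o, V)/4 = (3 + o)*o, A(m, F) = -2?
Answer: 49/16 ≈ 3.0625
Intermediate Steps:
W(o, V) = 4*o*(3 + o) (W(o, V) = 4*((3 + o)*o) = 4*(o*(3 + o)) = 4*o*(3 + o))
y(t, b) = 4 - 5*b
L(w, j) = ¼ (L(w, j) = 1/(4 - 20*(-3)*(3 - 3)) = 1/(4 - 20*(-3)*0) = 1/(4 - 5*0) = 1/(4 + 0) = 1/4 = ¼)
(L(5, -3) + A(3, -4))² = (¼ - 2)² = (-7/4)² = 49/16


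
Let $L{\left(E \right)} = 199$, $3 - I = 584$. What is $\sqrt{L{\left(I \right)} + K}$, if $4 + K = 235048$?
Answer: $\sqrt{235243} \approx 485.02$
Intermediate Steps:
$I = -581$ ($I = 3 - 584 = -581$)
$K = 235044$ ($K = -4 + 235048 = 235044$)
$\sqrt{L{\left(I \right)} + K} = \sqrt{199 + 235044} = \sqrt{235243}$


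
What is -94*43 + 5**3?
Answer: -3917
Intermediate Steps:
-94*43 + 5**3 = -4042 + 125 = -3917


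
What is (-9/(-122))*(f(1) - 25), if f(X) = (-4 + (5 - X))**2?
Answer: -225/122 ≈ -1.8443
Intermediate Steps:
f(X) = (1 - X)**2
(-9/(-122))*(f(1) - 25) = (-9/(-122))*((-1 + 1)**2 - 25) = (-9*(-1/122))*(0**2 - 25) = 9*(0 - 25)/122 = (9/122)*(-25) = -225/122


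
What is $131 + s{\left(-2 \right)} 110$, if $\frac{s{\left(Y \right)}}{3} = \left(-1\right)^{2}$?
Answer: $461$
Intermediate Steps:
$s{\left(Y \right)} = 3$ ($s{\left(Y \right)} = 3 \left(-1\right)^{2} = 3 \cdot 1 = 3$)
$131 + s{\left(-2 \right)} 110 = 131 + 3 \cdot 110 = 131 + 330 = 461$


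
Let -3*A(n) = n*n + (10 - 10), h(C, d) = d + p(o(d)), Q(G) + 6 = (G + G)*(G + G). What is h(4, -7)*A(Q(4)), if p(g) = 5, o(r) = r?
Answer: 6728/3 ≈ 2242.7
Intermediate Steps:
Q(G) = -6 + 4*G² (Q(G) = -6 + (G + G)*(G + G) = -6 + (2*G)*(2*G) = -6 + 4*G²)
h(C, d) = 5 + d (h(C, d) = d + 5 = 5 + d)
A(n) = -n²/3 (A(n) = -(n*n + (10 - 10))/3 = -(n² + 0)/3 = -n²/3)
h(4, -7)*A(Q(4)) = (5 - 7)*(-(-6 + 4*4²)²/3) = -(-2)*(-6 + 4*16)²/3 = -(-2)*(-6 + 64)²/3 = -(-2)*58²/3 = -(-2)*3364/3 = -2*(-3364/3) = 6728/3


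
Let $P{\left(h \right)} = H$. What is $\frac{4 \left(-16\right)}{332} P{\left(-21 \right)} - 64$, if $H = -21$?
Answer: $- \frac{4976}{83} \approx -59.952$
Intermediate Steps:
$P{\left(h \right)} = -21$
$\frac{4 \left(-16\right)}{332} P{\left(-21 \right)} - 64 = \frac{4 \left(-16\right)}{332} \left(-21\right) - 64 = \left(-64\right) \frac{1}{332} \left(-21\right) - 64 = \left(- \frac{16}{83}\right) \left(-21\right) - 64 = \frac{336}{83} - 64 = - \frac{4976}{83}$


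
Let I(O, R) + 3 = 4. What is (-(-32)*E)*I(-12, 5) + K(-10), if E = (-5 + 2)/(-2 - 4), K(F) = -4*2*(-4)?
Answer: 48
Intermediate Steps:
I(O, R) = 1 (I(O, R) = -3 + 4 = 1)
K(F) = 32 (K(F) = -8*(-4) = 32)
E = 1/2 (E = -3/(-6) = -3*(-1/6) = 1/2 ≈ 0.50000)
(-(-32)*E)*I(-12, 5) + K(-10) = -(-32)/2*1 + 32 = -32*(-1/2)*1 + 32 = 16*1 + 32 = 16 + 32 = 48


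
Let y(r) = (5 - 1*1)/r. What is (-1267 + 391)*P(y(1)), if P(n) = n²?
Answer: -14016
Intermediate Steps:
y(r) = 4/r (y(r) = (5 - 1)/r = 4/r)
(-1267 + 391)*P(y(1)) = (-1267 + 391)*(4/1)² = -876*(4*1)² = -876*4² = -876*16 = -14016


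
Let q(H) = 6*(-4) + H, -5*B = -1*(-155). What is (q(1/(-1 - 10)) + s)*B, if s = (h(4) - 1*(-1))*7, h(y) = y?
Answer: -3720/11 ≈ -338.18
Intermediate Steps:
B = -31 (B = -(-1)*(-155)/5 = -1/5*155 = -31)
s = 35 (s = (4 - 1*(-1))*7 = (4 + 1)*7 = 5*7 = 35)
q(H) = -24 + H
(q(1/(-1 - 10)) + s)*B = ((-24 + 1/(-1 - 10)) + 35)*(-31) = ((-24 + 1/(-11)) + 35)*(-31) = ((-24 - 1/11) + 35)*(-31) = (-265/11 + 35)*(-31) = (120/11)*(-31) = -3720/11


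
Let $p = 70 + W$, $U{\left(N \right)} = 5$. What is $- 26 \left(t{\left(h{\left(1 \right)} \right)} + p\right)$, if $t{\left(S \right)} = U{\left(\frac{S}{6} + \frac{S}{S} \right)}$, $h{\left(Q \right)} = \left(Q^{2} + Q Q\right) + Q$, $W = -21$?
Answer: $-1404$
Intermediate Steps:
$h{\left(Q \right)} = Q + 2 Q^{2}$ ($h{\left(Q \right)} = \left(Q^{2} + Q^{2}\right) + Q = 2 Q^{2} + Q = Q + 2 Q^{2}$)
$t{\left(S \right)} = 5$
$p = 49$ ($p = 70 - 21 = 49$)
$- 26 \left(t{\left(h{\left(1 \right)} \right)} + p\right) = - 26 \left(5 + 49\right) = \left(-26\right) 54 = -1404$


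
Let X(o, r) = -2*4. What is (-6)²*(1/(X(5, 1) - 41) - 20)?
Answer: -35316/49 ≈ -720.73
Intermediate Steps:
X(o, r) = -8
(-6)²*(1/(X(5, 1) - 41) - 20) = (-6)²*(1/(-8 - 41) - 20) = 36*(1/(-49) - 20) = 36*(-1/49 - 20) = 36*(-981/49) = -35316/49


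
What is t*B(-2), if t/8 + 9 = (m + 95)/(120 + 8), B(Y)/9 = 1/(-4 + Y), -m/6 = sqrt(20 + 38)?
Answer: 3171/32 + 9*sqrt(58)/16 ≈ 103.38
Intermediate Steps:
m = -6*sqrt(58) (m = -6*sqrt(20 + 38) = -6*sqrt(58) ≈ -45.695)
B(Y) = 9/(-4 + Y)
t = -1057/16 - 3*sqrt(58)/8 (t = -72 + 8*((-6*sqrt(58) + 95)/(120 + 8)) = -72 + 8*((95 - 6*sqrt(58))/128) = -72 + 8*((95 - 6*sqrt(58))*(1/128)) = -72 + 8*(95/128 - 3*sqrt(58)/64) = -72 + (95/16 - 3*sqrt(58)/8) = -1057/16 - 3*sqrt(58)/8 ≈ -68.918)
t*B(-2) = (-1057/16 - 3*sqrt(58)/8)*(9/(-4 - 2)) = (-1057/16 - 3*sqrt(58)/8)*(9/(-6)) = (-1057/16 - 3*sqrt(58)/8)*(9*(-1/6)) = (-1057/16 - 3*sqrt(58)/8)*(-3/2) = 3171/32 + 9*sqrt(58)/16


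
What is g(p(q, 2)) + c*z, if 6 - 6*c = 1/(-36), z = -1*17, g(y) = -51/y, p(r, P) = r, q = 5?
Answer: -29461/1080 ≈ -27.279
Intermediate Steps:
z = -17
c = 217/216 (c = 1 - ⅙/(-36) = 1 - ⅙*(-1/36) = 1 + 1/216 = 217/216 ≈ 1.0046)
g(p(q, 2)) + c*z = -51/5 + (217/216)*(-17) = -51*⅕ - 3689/216 = -51/5 - 3689/216 = -29461/1080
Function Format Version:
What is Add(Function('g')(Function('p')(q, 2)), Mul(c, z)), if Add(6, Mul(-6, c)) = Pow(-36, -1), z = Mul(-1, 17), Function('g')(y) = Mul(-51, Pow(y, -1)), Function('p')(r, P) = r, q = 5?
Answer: Rational(-29461, 1080) ≈ -27.279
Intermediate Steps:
z = -17
c = Rational(217, 216) (c = Add(1, Mul(Rational(-1, 6), Pow(-36, -1))) = Add(1, Mul(Rational(-1, 6), Rational(-1, 36))) = Add(1, Rational(1, 216)) = Rational(217, 216) ≈ 1.0046)
Add(Function('g')(Function('p')(q, 2)), Mul(c, z)) = Add(Mul(-51, Pow(5, -1)), Mul(Rational(217, 216), -17)) = Add(Mul(-51, Rational(1, 5)), Rational(-3689, 216)) = Add(Rational(-51, 5), Rational(-3689, 216)) = Rational(-29461, 1080)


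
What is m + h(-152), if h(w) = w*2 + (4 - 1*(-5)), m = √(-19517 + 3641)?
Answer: -295 + 126*I ≈ -295.0 + 126.0*I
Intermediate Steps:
m = 126*I (m = √(-15876) = 126*I ≈ 126.0*I)
h(w) = 9 + 2*w (h(w) = 2*w + (4 + 5) = 2*w + 9 = 9 + 2*w)
m + h(-152) = 126*I + (9 + 2*(-152)) = 126*I + (9 - 304) = 126*I - 295 = -295 + 126*I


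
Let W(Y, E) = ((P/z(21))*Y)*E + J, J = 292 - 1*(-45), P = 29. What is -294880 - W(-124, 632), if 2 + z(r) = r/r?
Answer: -2567889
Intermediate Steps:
z(r) = -1 (z(r) = -2 + r/r = -2 + 1 = -1)
J = 337 (J = 292 + 45 = 337)
W(Y, E) = 337 - 29*E*Y (W(Y, E) = ((29/(-1))*Y)*E + 337 = ((29*(-1))*Y)*E + 337 = (-29*Y)*E + 337 = -29*E*Y + 337 = 337 - 29*E*Y)
-294880 - W(-124, 632) = -294880 - (337 - 29*632*(-124)) = -294880 - (337 + 2272672) = -294880 - 1*2273009 = -294880 - 2273009 = -2567889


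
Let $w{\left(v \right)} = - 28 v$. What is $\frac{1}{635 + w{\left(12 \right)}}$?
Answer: $\frac{1}{299} \approx 0.0033445$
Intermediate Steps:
$\frac{1}{635 + w{\left(12 \right)}} = \frac{1}{635 - 336} = \frac{1}{299}$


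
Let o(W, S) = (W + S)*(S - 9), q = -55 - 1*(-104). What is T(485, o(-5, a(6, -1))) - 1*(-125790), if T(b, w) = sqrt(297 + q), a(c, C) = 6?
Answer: 125790 + sqrt(346) ≈ 1.2581e+5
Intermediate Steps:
q = 49 (q = -55 + 104 = 49)
o(W, S) = (-9 + S)*(S + W) (o(W, S) = (S + W)*(-9 + S) = (-9 + S)*(S + W))
T(b, w) = sqrt(346) (T(b, w) = sqrt(297 + 49) = sqrt(346))
T(485, o(-5, a(6, -1))) - 1*(-125790) = sqrt(346) - 1*(-125790) = sqrt(346) + 125790 = 125790 + sqrt(346)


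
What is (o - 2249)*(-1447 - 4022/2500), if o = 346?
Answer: 3445878183/1250 ≈ 2.7567e+6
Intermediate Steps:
(o - 2249)*(-1447 - 4022/2500) = (346 - 2249)*(-1447 - 4022/2500) = -1903*(-1447 - 4022*1/2500) = -1903*(-1447 - 2011/1250) = -1903*(-1810761/1250) = 3445878183/1250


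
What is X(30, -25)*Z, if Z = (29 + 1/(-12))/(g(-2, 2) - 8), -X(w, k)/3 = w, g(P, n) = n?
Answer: 1735/4 ≈ 433.75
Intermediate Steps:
X(w, k) = -3*w
Z = -347/72 (Z = (29 + 1/(-12))/(2 - 8) = (29 - 1/12)/(-6) = (347/12)*(-⅙) = -347/72 ≈ -4.8194)
X(30, -25)*Z = -3*30*(-347/72) = -90*(-347/72) = 1735/4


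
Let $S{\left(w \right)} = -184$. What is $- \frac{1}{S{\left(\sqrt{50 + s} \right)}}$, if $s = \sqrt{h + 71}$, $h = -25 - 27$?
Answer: $\frac{1}{184} \approx 0.0054348$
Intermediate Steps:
$h = -52$
$s = \sqrt{19}$ ($s = \sqrt{-52 + 71} = \sqrt{19} \approx 4.3589$)
$- \frac{1}{S{\left(\sqrt{50 + s} \right)}} = - \frac{1}{-184} = \left(-1\right) \left(- \frac{1}{184}\right) = \frac{1}{184}$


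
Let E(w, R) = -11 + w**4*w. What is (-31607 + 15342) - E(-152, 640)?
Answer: 81136795778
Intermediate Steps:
E(w, R) = -11 + w**5
(-31607 + 15342) - E(-152, 640) = (-31607 + 15342) - (-11 + (-152)**5) = -16265 - (-11 - 81136812032) = -16265 - 1*(-81136812043) = -16265 + 81136812043 = 81136795778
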